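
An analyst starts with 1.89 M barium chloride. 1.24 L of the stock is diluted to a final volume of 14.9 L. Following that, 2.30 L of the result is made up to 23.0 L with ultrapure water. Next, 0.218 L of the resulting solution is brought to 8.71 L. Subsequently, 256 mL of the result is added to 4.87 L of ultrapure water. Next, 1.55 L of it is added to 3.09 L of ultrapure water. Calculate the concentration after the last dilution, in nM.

6570 nM

Overall dilution factor = 12.02 × 10 × 39.95 × 20.02 × 2.994 = 2.88 × 10⁵.
1.89 M / 2.88 × 10⁵ = 6.57 × 10⁻⁶ M = 6570 nM.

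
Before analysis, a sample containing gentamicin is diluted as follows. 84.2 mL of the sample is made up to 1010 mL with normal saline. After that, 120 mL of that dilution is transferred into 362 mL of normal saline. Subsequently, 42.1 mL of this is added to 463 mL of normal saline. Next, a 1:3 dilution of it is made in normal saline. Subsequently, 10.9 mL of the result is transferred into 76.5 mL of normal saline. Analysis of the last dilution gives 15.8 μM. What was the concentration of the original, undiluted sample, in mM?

220 mM

Overall dilution factor = 12.00 × 4.017 × 12.00 × 3 × 8.018 = 1.39 × 10⁴.
Original = 15.8 μM × 1.39 × 10⁴ = 2.20 × 10⁵ μM = 220 mM.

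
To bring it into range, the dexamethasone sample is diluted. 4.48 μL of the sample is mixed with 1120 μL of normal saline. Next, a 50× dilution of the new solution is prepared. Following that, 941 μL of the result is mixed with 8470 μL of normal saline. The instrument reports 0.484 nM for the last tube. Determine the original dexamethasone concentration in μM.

Overall dilution factor = 251 × 50 × 10.00 = 1.26 × 10⁵.
Original = 0.484 nM × 1.26 × 10⁵ = 6.07 × 10⁴ nM = 60.7 μM.

60.7 μM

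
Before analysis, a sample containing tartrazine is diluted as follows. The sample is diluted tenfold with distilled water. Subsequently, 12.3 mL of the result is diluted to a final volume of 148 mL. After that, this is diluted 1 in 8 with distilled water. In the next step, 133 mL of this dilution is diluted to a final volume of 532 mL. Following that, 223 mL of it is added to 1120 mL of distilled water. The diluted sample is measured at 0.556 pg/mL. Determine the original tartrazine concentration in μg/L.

Overall dilution factor = 10 × 12.03 × 8 × 4 × 6.022 = 2.32 × 10⁴.
Original = 0.556 pg/mL × 2.32 × 10⁴ = 1.29 × 10⁴ pg/mL = 12.9 μg/L.

12.9 μg/L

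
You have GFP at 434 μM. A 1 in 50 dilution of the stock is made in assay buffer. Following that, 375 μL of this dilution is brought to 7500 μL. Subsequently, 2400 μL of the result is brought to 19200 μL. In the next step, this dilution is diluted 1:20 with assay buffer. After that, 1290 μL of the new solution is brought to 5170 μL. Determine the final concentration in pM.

677 pM

Overall dilution factor = 50 × 20 × 8 × 20 × 4.008 = 6.41 × 10⁵.
434 μM / 6.41 × 10⁵ = 6.77 × 10⁻⁴ μM = 677 pM.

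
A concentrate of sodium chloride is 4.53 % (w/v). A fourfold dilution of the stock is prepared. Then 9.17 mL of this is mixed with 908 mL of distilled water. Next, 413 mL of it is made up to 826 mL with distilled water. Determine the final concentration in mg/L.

56.6 mg/L

Overall dilution factor = 4 × 100.0 × 2 = 800.
4.53 % (w/v) / 800 = 5.66 × 10⁻³ % (w/v) = 56.6 mg/L.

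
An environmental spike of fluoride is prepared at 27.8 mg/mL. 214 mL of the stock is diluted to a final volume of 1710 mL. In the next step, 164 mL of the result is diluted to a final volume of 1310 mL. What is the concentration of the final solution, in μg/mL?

436 μg/mL

Overall dilution factor = 7.991 × 7.988 = 63.8.
27.8 mg/mL / 63.8 = 0.436 mg/mL = 436 μg/mL.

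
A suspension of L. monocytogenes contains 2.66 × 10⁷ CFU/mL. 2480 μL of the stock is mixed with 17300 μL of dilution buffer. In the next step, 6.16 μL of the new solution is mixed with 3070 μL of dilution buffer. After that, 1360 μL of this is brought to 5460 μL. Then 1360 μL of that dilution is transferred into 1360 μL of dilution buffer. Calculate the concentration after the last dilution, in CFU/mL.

832 CFU/mL

Overall dilution factor = 7.976 × 499.4 × 4.015 × 2 = 3.20 × 10⁴.
2.66 × 10⁷ CFU/mL / 3.20 × 10⁴ = 832 CFU/mL.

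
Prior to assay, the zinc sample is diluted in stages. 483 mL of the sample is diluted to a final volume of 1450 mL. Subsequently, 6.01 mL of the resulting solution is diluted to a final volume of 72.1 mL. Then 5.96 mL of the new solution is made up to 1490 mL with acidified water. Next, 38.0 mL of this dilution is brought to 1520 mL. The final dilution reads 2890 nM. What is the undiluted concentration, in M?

1.04 M

Overall dilution factor = 3.002 × 12.00 × 250 × 40 = 3.60 × 10⁵.
Original = 2890 nM × 3.60 × 10⁵ = 1.04 × 10⁹ nM = 1.04 M.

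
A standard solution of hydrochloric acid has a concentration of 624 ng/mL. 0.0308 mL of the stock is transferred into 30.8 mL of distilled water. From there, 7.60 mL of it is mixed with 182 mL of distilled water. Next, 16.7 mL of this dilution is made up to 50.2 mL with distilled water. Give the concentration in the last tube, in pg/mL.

Overall dilution factor = 1001 × 24.95 × 3.006 = 7.51 × 10⁴.
624 ng/mL / 7.51 × 10⁴ = 8.31 × 10⁻³ ng/mL = 8.31 pg/mL.

8.31 pg/mL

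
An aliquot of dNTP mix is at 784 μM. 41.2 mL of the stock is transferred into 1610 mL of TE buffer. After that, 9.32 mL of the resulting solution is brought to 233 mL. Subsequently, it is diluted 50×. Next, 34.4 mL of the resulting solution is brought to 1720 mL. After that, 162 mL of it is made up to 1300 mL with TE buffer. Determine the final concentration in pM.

39.0 pM

Overall dilution factor = 40.08 × 25 × 50 × 50 × 8.025 = 2.01 × 10⁷.
784 μM / 2.01 × 10⁷ = 3.90 × 10⁻⁵ μM = 39.0 pM.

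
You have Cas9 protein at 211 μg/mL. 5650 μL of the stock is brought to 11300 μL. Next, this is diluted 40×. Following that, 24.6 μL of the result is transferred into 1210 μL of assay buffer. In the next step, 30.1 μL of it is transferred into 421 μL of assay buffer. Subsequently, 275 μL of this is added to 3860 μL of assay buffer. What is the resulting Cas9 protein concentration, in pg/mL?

233 pg/mL

Overall dilution factor = 2 × 40 × 50.19 × 14.99 × 15.04 = 9.05 × 10⁵.
211 μg/mL / 9.05 × 10⁵ = 2.33 × 10⁻⁴ μg/mL = 233 pg/mL.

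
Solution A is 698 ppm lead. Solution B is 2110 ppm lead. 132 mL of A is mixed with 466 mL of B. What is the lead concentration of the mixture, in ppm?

C_mix = (C_A·V_A + C_B·V_B)/(V_A + V_B) = (698×132 + 2110×466) / 598.0 = 1798 ppm.

1800 ppm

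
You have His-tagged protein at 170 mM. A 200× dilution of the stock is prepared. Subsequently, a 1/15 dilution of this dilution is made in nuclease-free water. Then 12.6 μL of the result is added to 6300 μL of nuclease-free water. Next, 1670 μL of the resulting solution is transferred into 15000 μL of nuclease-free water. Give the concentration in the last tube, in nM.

11.3 nM

Overall dilution factor = 200 × 15 × 501 × 9.982 = 1.50 × 10⁷.
170 mM / 1.50 × 10⁷ = 1.13 × 10⁻⁵ mM = 11.3 nM.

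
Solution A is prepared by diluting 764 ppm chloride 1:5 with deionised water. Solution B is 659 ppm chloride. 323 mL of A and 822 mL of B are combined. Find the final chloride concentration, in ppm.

C_A = 764 ppm / 5 = 153 ppm.
C_mix = (C_A·V_A + C_B·V_B)/(V_A + V_B) = (153×323 + 659×822) / 1145 = 516 ppm.

516 ppm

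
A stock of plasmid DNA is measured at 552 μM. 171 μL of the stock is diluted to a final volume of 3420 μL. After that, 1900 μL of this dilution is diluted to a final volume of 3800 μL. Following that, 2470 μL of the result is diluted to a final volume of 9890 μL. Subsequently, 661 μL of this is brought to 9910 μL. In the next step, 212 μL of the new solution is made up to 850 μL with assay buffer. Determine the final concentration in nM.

57.3 nM

Overall dilution factor = 20 × 2 × 4.004 × 14.99 × 4.009 = 9628.
552 μM / 9628 = 0.0573 μM = 57.3 nM.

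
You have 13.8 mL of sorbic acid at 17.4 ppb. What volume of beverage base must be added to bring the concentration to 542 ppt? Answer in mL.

429 mL

542 ppt = 0.542 ppb.
V₂ = C₁V₁/C₂ = 17.4 × 13.8 / 0.542 = 443 mL.
Diluent to add = V₂ − V₁ = 443 − 13.8 = 429 mL.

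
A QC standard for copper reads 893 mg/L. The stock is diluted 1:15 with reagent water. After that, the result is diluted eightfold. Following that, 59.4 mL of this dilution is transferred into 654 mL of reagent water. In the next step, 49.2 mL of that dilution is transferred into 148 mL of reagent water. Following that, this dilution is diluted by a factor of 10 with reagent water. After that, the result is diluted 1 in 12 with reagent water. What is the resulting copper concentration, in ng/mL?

1.29 ng/mL

Overall dilution factor = 15 × 8 × 12.01 × 4.008 × 10 × 12 = 6.93 × 10⁵.
893 mg/L / 6.93 × 10⁵ = 1.29 × 10⁻³ mg/L = 1.29 ng/mL.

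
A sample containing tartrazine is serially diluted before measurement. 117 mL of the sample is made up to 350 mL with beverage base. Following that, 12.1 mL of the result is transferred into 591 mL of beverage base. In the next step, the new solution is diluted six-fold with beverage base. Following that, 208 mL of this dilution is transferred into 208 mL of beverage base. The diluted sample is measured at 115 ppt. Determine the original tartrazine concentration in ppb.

Overall dilution factor = 2.991 × 49.84 × 6 × 2 = 1789.
Original = 115 ppt × 1789 = 2.06 × 10⁵ ppt = 206 ppb.

206 ppb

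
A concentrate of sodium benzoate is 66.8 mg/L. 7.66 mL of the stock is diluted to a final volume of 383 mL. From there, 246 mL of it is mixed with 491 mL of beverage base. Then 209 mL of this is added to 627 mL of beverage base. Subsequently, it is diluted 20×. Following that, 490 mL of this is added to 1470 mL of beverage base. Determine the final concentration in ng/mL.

1.39 ng/mL

Overall dilution factor = 50 × 2.996 × 4 × 20 × 4 = 4.79 × 10⁴.
66.8 mg/L / 4.79 × 10⁴ = 1.39 × 10⁻³ mg/L = 1.39 ng/mL.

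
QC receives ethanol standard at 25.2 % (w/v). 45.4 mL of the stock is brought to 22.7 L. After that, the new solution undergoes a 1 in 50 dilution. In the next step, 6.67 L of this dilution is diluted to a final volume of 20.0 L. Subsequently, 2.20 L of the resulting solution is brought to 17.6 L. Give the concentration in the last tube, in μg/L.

420 μg/L

Overall dilution factor = 500 × 50 × 2.999 × 8 = 6.00 × 10⁵.
25.2 % (w/v) / 6.00 × 10⁵ = 4.20 × 10⁻⁵ % (w/v) = 420 μg/L.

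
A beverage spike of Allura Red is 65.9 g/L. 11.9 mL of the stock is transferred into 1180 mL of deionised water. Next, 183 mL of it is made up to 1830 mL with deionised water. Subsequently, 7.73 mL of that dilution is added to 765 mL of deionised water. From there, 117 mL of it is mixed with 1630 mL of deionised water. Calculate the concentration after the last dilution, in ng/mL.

44.1 ng/mL

Overall dilution factor = 100.2 × 10 × 99.97 × 14.93 = 1.50 × 10⁶.
65.9 g/L / 1.50 × 10⁶ = 4.41 × 10⁻⁵ g/L = 44.1 ng/mL.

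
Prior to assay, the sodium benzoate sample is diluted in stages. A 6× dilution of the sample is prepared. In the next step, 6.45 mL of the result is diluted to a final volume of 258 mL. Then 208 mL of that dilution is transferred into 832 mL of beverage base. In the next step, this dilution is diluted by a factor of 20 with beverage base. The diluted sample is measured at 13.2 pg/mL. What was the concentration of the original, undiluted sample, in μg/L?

Overall dilution factor = 6 × 40 × 5 × 20 = 2.40 × 10⁴.
Original = 13.2 pg/mL × 2.40 × 10⁴ = 3.17 × 10⁵ pg/mL = 317 μg/L.

317 μg/L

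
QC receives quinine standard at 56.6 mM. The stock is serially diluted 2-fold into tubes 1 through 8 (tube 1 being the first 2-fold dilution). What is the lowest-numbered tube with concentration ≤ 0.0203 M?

tube 2

Tube n has concentration 56.6 mM / 2ⁿ.
Need 2ⁿ ≥ 56.6 mM / 0.0203 M = 2.79, so n ≥ 1.48.
First such tube: n = 2.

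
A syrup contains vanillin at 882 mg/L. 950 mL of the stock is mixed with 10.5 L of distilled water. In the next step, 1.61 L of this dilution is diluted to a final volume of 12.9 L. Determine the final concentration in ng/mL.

9130 ng/mL

Overall dilution factor = 12.05 × 8.012 = 96.6.
882 mg/L / 96.6 = 9.13 mg/L = 9130 ng/mL.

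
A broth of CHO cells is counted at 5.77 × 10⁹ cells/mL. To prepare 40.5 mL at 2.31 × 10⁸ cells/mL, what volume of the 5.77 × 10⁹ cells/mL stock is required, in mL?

1.62 mL

V₁ = C₂V₂/C₁ = 2.31 × 10⁸ × 40.5 / 5.77 × 10⁹ = 1.62 mL.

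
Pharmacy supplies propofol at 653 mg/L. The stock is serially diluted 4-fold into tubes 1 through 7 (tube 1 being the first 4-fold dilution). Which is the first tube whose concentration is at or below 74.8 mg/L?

tube 2

Tube n has concentration 653 mg/L / 4ⁿ.
Need 4ⁿ ≥ 653 mg/L / 74.8 mg/L = 8.73, so n ≥ 1.56.
First such tube: n = 2.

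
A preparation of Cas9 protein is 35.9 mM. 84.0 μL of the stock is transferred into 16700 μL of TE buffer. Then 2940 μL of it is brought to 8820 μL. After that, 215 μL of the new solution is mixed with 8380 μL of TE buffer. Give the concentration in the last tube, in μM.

1.50 μM

Overall dilution factor = 199.8 × 3 × 39.98 = 2.40 × 10⁴.
35.9 mM / 2.40 × 10⁴ = 1.50 × 10⁻³ mM = 1.50 μM.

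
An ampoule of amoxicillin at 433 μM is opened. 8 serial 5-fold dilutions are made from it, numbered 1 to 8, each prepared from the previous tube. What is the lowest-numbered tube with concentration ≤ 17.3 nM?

Tube n has concentration 433 μM / 5ⁿ.
Need 5ⁿ ≥ 433 μM / 17.3 nM = 2.50 × 10⁴, so n ≥ 6.29.
First such tube: n = 7.

tube 7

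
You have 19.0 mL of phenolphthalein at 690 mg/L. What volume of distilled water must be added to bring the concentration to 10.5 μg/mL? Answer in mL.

10.5 μg/mL = 10.5 mg/L.
V₂ = C₁V₁/C₂ = 690 × 19.0 / 10.5 = 1249 mL.
Diluent to add = V₂ − V₁ = 1249 − 19.0 = 1230 mL.

1230 mL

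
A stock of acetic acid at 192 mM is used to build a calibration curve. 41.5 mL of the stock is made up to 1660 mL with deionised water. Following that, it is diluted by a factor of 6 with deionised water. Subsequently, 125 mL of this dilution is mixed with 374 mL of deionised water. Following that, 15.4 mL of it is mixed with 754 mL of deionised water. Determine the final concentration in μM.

4.01 μM

Overall dilution factor = 40 × 6 × 3.992 × 49.96 = 4.79 × 10⁴.
192 mM / 4.79 × 10⁴ = 4.01 × 10⁻³ mM = 4.01 μM.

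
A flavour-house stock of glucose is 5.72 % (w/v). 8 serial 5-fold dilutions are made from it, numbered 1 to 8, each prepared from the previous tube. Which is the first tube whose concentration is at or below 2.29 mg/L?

Tube n has concentration 5.72 % (w/v) / 5ⁿ.
Need 5ⁿ ≥ 5.72 % (w/v) / 2.29 mg/L = 2.50 × 10⁴, so n ≥ 6.29.
First such tube: n = 7.

tube 7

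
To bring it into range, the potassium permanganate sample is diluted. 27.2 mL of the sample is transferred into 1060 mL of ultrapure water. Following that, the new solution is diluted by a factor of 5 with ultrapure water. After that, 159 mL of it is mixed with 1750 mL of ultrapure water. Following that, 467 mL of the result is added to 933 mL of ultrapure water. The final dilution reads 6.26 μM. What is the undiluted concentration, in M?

0.0450 M

Overall dilution factor = 39.97 × 5 × 12.01 × 2.998 = 7193.
Original = 6.26 μM × 7193 = 4.50 × 10⁴ μM = 0.0450 M.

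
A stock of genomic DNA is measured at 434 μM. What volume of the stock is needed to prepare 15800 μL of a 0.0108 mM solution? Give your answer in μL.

0.0108 mM = 10.8 μM.
V₁ = C₂V₂/C₁ = 10.8 × 15800 / 434 = 393 μL.

393 μL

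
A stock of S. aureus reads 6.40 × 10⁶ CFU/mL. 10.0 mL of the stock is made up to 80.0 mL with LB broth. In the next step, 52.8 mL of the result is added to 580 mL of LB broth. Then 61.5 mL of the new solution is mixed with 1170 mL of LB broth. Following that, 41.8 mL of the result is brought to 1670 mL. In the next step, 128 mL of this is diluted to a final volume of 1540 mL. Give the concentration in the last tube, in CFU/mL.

Overall dilution factor = 8 × 11.98 × 20.02 × 39.95 × 12.03 = 9.23 × 10⁵.
6.40 × 10⁶ CFU/mL / 9.23 × 10⁵ = 6.94 CFU/mL.

6.94 CFU/mL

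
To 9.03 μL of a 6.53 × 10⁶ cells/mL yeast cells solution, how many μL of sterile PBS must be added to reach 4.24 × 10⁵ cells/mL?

V₂ = C₁V₁/C₂ = 6.53 × 10⁶ × 9.03 / 4.24 × 10⁵ = 139 μL.
Diluent to add = V₂ − V₁ = 139 − 9.03 = 130 μL.

130 μL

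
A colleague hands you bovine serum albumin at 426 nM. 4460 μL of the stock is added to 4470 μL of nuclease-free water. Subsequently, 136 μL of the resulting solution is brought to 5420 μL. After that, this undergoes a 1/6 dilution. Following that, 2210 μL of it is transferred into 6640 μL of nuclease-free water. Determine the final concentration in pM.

Overall dilution factor = 2.002 × 39.85 × 6 × 4.005 = 1917.
426 nM / 1917 = 0.222 nM = 222 pM.

222 pM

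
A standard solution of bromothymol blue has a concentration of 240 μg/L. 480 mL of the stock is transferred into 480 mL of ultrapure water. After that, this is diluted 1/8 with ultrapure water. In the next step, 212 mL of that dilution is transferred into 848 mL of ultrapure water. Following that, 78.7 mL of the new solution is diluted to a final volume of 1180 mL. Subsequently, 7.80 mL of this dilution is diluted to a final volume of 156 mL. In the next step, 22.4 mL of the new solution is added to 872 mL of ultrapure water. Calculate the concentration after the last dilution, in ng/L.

Overall dilution factor = 2 × 8 × 5 × 14.99 × 20 × 39.93 = 9.58 × 10⁵.
240 μg/L / 9.58 × 10⁵ = 2.51 × 10⁻⁴ μg/L = 0.251 ng/L.

0.251 ng/L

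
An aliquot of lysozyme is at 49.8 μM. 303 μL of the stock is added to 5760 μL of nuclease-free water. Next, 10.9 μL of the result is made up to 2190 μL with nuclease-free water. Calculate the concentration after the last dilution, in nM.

12.4 nM

Overall dilution factor = 20.01 × 200.9 = 4020.
49.8 μM / 4020 = 0.0124 μM = 12.4 nM.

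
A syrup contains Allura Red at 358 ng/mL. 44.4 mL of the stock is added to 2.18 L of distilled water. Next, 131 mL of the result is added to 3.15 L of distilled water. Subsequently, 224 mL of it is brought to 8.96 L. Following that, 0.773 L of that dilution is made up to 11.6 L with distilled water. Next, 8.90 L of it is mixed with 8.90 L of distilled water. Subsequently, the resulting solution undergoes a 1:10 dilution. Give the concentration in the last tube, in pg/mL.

0.0238 pg/mL

Overall dilution factor = 50.10 × 25.05 × 40 × 15.01 × 2 × 10 = 1.51 × 10⁷.
358 ng/mL / 1.51 × 10⁷ = 2.38 × 10⁻⁵ ng/mL = 0.0238 pg/mL.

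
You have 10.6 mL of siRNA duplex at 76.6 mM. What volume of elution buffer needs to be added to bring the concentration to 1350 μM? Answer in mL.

1350 μM = 1.35 mM.
V₂ = C₁V₁/C₂ = 76.6 × 10.6 / 1.35 = 601 mL.
Diluent to add = V₂ − V₁ = 601 − 10.6 = 591 mL.

591 mL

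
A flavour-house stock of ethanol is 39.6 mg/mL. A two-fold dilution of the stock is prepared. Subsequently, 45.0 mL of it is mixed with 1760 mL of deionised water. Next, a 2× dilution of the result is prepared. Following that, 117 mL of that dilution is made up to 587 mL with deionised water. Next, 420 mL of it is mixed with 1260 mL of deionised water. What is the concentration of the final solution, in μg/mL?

Overall dilution factor = 2 × 40.11 × 2 × 5.017 × 4 = 3220.
39.6 mg/mL / 3220 = 0.0123 mg/mL = 12.3 μg/mL.

12.3 μg/mL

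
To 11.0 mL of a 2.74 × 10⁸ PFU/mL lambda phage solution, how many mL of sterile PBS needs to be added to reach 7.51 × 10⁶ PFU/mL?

390 mL

V₂ = C₁V₁/C₂ = 2.74 × 10⁸ × 11.0 / 7.51 × 10⁶ = 401 mL.
Diluent to add = V₂ − V₁ = 401 − 11.0 = 390 mL.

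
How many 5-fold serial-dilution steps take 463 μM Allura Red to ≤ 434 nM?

5

Need 5ⁿ ≥ 1067, so n ≥ log(1067)/log(5) = 4.33.
Minimum whole steps: n = 5.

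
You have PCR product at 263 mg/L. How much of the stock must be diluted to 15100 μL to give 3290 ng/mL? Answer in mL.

0.189 mL

3290 ng/mL = 3.29 mg/L.
V₁ = C₂V₂/C₁ = 3.29 × 15100 / 263 = 189 μL = 0.189 mL.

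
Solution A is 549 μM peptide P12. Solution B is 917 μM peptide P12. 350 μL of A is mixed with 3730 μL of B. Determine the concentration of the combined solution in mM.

0.885 mM

C_mix = (C_A·V_A + C_B·V_B)/(V_A + V_B) = (549×350 + 917×3730) / 4080 = 885 μM = 0.885 mM.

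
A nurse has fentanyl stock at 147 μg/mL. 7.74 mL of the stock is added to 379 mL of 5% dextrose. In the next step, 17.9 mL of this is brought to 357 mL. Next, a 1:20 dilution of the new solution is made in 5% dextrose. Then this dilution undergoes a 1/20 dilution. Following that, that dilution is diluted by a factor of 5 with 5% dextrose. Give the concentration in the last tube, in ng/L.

73.8 ng/L

Overall dilution factor = 49.97 × 19.94 × 20 × 20 × 5 = 1.99 × 10⁶.
147 μg/mL / 1.99 × 10⁶ = 7.38 × 10⁻⁵ μg/mL = 73.8 ng/L.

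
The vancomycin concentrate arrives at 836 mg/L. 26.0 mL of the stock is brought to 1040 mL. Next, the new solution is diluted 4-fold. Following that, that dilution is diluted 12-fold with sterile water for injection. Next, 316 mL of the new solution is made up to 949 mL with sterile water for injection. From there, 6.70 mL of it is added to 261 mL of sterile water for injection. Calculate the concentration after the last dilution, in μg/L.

3.63 μg/L

Overall dilution factor = 40 × 4 × 12 × 3.003 × 39.96 = 2.30 × 10⁵.
836 mg/L / 2.30 × 10⁵ = 3.63 × 10⁻³ mg/L = 3.63 μg/L.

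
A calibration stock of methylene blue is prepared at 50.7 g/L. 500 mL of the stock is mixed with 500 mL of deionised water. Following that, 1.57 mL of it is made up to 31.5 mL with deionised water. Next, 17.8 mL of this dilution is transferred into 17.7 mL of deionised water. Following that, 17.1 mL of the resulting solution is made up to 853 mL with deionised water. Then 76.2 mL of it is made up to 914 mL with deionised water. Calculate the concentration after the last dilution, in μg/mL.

Overall dilution factor = 2 × 20.06 × 1.994 × 49.88 × 11.99 = 4.79 × 10⁴.
50.7 g/L / 4.79 × 10⁴ = 1.06 × 10⁻³ g/L = 1.06 μg/mL.

1.06 μg/mL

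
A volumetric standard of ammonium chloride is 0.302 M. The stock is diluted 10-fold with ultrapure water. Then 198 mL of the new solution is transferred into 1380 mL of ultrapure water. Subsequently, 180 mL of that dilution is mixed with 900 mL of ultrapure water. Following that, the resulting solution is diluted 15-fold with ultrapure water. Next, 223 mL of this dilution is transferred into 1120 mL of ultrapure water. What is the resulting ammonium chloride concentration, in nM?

Overall dilution factor = 10 × 7.970 × 6 × 15 × 6.022 = 4.32 × 10⁴.
0.302 M / 4.32 × 10⁴ = 6.99 × 10⁻⁶ M = 6990 nM.

6990 nM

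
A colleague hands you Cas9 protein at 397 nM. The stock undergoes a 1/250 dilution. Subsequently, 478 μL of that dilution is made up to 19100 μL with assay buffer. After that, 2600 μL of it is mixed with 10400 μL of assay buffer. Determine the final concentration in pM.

7.95 pM

Overall dilution factor = 250 × 39.96 × 5 = 4.99 × 10⁴.
397 nM / 4.99 × 10⁴ = 7.95 × 10⁻³ nM = 7.95 pM.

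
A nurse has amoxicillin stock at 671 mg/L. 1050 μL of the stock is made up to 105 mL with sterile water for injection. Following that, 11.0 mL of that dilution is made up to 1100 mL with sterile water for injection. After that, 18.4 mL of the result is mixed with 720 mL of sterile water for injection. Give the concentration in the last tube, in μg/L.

Overall dilution factor = 100 × 100 × 40.13 = 4.01 × 10⁵.
671 mg/L / 4.01 × 10⁵ = 1.67 × 10⁻³ mg/L = 1.67 μg/L.

1.67 μg/L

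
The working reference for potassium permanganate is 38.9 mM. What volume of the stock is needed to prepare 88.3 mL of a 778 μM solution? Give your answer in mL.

778 μM = 0.778 mM.
V₁ = C₂V₂/C₁ = 0.778 × 88.3 / 38.9 = 1.77 mL.

1.77 mL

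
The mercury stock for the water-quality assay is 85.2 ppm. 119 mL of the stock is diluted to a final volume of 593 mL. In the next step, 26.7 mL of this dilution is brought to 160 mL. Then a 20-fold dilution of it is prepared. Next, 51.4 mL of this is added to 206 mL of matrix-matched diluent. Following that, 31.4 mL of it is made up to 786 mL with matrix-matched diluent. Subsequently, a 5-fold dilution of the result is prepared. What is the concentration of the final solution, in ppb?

Overall dilution factor = 4.983 × 5.993 × 20 × 5.008 × 25.03 × 5 = 3.74 × 10⁵.
85.2 ppm / 3.74 × 10⁵ = 2.28 × 10⁻⁴ ppm = 0.228 ppb.

0.228 ppb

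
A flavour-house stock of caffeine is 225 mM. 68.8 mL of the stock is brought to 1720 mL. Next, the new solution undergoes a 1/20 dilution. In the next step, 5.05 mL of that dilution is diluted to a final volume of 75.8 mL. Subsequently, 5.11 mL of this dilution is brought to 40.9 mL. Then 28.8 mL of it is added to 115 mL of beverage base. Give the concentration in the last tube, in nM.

750 nM

Overall dilution factor = 25 × 20 × 15.01 × 8.004 × 4.993 = 3.00 × 10⁵.
225 mM / 3.00 × 10⁵ = 7.50 × 10⁻⁴ mM = 750 nM.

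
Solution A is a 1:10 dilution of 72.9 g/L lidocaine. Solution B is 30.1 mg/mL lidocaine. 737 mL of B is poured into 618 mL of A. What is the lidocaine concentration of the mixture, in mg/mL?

C_A = 72.9 g/L / 10 = 7.29 g/L.
C_B = 30.1 mg/mL = 30.1 g/L.
C_mix = (C_A·V_A + C_B·V_B)/(V_A + V_B) = (7.29×618 + 30.1×737) / 1355 = 19.7 g/L = 19.7 mg/mL.

19.7 mg/mL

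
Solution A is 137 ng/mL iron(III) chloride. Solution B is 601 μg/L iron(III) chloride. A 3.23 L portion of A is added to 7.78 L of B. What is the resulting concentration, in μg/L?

C_B = 601 μg/L = 601 ng/mL.
C_mix = (C_A·V_A + C_B·V_B)/(V_A + V_B) = (137×3.23 + 601×7.78) / 11.01 = 465 ng/mL = 465 μg/L.

465 μg/L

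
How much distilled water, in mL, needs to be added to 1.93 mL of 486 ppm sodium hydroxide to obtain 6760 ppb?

137 mL

6760 ppb = 6.76 ppm.
V₂ = C₁V₁/C₂ = 486 × 1.93 / 6.76 = 139 mL.
Diluent to add = V₂ − V₁ = 139 − 1.93 = 137 mL.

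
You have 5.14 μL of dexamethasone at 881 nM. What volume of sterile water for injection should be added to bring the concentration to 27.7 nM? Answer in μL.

V₂ = C₁V₁/C₂ = 881 × 5.14 / 27.7 = 163 μL.
Diluent to add = V₂ − V₁ = 163 − 5.14 = 158 μL.

158 μL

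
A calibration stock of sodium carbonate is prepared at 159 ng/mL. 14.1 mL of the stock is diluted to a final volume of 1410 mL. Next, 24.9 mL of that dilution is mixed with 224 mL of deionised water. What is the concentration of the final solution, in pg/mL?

159 pg/mL

Overall dilution factor = 100 × 9.996 = 1000.
159 ng/mL / 1000 = 0.159 ng/mL = 159 pg/mL.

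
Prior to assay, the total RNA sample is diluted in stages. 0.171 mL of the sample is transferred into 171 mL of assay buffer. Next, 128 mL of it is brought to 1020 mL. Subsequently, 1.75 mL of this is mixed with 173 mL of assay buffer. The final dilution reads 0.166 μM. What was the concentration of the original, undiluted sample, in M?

0.132 M

Overall dilution factor = 1001 × 7.969 × 99.86 = 7.97 × 10⁵.
Original = 0.166 μM × 7.97 × 10⁵ = 1.32 × 10⁵ μM = 0.132 M.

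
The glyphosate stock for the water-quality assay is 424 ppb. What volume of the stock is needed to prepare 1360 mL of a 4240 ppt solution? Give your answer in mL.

13.6 mL

4240 ppt = 4.24 ppb.
V₁ = C₂V₂/C₁ = 4.24 × 1360 / 424 = 13.6 mL.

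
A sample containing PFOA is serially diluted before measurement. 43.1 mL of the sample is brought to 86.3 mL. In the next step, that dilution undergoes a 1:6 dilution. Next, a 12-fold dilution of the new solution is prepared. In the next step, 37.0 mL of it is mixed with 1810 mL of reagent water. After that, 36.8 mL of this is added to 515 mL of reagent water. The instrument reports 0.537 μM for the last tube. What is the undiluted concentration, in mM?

57.9 mM

Overall dilution factor = 2.002 × 6 × 12 × 49.92 × 14.99 = 1.08 × 10⁵.
Original = 0.537 μM × 1.08 × 10⁵ = 5.79 × 10⁴ μM = 57.9 mM.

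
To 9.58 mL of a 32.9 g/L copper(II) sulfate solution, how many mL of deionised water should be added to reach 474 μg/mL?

474 μg/mL = 0.474 g/L.
V₂ = C₁V₁/C₂ = 32.9 × 9.58 / 0.474 = 665 mL.
Diluent to add = V₂ − V₁ = 665 − 9.58 = 655 mL.

655 mL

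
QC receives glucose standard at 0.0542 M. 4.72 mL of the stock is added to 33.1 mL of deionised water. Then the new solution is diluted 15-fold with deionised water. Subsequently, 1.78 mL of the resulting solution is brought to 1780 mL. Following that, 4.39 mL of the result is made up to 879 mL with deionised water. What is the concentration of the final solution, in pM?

2250 pM

Overall dilution factor = 8.013 × 15 × 1000 × 200.2 = 2.41 × 10⁷.
0.0542 M / 2.41 × 10⁷ = 2.25 × 10⁻⁹ M = 2250 pM.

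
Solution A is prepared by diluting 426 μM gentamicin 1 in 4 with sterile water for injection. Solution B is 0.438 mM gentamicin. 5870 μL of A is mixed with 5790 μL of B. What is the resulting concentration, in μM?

271 μM

C_A = 426 μM / 4 = 106 μM.
C_B = 0.438 mM = 438 μM.
C_mix = (C_A·V_A + C_B·V_B)/(V_A + V_B) = (106×5870 + 438×5790) / 11660 = 271 μM.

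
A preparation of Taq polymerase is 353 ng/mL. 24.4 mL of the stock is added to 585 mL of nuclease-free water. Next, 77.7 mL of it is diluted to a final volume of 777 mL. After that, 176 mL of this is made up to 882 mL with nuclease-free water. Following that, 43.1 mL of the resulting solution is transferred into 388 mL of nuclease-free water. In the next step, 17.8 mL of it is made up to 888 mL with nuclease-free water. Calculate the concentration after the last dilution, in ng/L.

0.565 ng/L

Overall dilution factor = 24.98 × 10 × 5.011 × 10.00 × 49.89 = 6.25 × 10⁵.
353 ng/mL / 6.25 × 10⁵ = 5.65 × 10⁻⁴ ng/mL = 0.565 ng/L.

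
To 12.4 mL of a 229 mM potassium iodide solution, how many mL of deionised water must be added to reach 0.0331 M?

0.0331 M = 33.1 mM.
V₂ = C₁V₁/C₂ = 229 × 12.4 / 33.1 = 85.8 mL.
Diluent to add = V₂ − V₁ = 85.8 − 12.4 = 73.4 mL.

73.4 mL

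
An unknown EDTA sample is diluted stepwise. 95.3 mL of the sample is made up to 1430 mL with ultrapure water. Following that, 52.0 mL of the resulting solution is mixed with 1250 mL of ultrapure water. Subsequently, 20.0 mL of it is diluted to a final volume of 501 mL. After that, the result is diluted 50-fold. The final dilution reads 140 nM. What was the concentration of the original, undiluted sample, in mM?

Overall dilution factor = 15.01 × 25.04 × 25.05 × 50 = 4.71 × 10⁵.
Original = 140 nM × 4.71 × 10⁵ = 6.59 × 10⁷ nM = 65.9 mM.

65.9 mM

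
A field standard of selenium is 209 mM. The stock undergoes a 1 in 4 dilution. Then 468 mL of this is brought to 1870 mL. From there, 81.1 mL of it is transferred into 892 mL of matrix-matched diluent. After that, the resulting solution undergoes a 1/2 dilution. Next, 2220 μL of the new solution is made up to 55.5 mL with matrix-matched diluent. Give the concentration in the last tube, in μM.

21.8 μM

Overall dilution factor = 4 × 3.996 × 12.00 × 2 × 25 = 9589.
209 mM / 9589 = 0.0218 mM = 21.8 μM.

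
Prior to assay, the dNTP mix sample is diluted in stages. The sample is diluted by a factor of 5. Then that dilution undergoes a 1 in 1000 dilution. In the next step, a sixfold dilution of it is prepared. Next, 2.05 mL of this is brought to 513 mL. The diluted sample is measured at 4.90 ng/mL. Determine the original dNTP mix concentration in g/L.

Overall dilution factor = 5 × 1000 × 6 × 250.2 = 7.51 × 10⁶.
Original = 4.90 ng/mL × 7.51 × 10⁶ = 3.68 × 10⁷ ng/mL = 36.8 g/L.

36.8 g/L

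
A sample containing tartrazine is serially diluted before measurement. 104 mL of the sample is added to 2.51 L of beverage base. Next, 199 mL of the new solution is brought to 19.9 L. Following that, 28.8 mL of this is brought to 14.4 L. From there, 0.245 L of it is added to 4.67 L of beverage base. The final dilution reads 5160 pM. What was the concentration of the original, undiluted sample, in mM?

Overall dilution factor = 25.13 × 100 × 500 × 20.06 = 2.52 × 10⁷.
Original = 5160 pM × 2.52 × 10⁷ = 1.30 × 10¹¹ pM = 130 mM.

130 mM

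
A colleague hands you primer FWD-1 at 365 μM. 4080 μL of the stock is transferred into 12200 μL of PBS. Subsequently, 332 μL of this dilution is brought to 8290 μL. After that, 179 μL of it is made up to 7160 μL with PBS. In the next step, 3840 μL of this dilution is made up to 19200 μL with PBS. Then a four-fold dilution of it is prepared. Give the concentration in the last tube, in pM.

Overall dilution factor = 3.990 × 24.97 × 40 × 5 × 4 = 7.97 × 10⁴.
365 μM / 7.97 × 10⁴ = 4.58 × 10⁻³ μM = 4580 pM.

4580 pM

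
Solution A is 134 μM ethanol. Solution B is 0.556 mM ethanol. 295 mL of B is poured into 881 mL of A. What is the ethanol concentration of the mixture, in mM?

0.240 mM

C_B = 0.556 mM = 556 μM.
C_mix = (C_A·V_A + C_B·V_B)/(V_A + V_B) = (134×881 + 556×295) / 1176 = 240 μM = 0.240 mM.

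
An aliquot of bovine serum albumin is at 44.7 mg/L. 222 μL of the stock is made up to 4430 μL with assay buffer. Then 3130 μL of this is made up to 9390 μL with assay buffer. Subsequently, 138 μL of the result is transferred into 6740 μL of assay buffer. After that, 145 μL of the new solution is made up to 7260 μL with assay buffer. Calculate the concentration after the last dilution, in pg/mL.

Overall dilution factor = 19.95 × 3 × 49.84 × 50.07 = 1.49 × 10⁵.
44.7 mg/L / 1.49 × 10⁵ = 2.99 × 10⁻⁴ mg/L = 299 pg/mL.

299 pg/mL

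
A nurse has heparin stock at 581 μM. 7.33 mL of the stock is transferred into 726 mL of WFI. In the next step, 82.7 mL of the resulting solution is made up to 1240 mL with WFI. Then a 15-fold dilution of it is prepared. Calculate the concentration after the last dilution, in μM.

0.0258 μM

Overall dilution factor = 100.0 × 14.99 × 15 = 2.25 × 10⁴.
581 μM / 2.25 × 10⁴ = 0.0258 μM.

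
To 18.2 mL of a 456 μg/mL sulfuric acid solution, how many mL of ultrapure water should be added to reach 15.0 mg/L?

535 mL

15.0 mg/L = 15.0 μg/mL.
V₂ = C₁V₁/C₂ = 456 × 18.2 / 15.0 = 553 mL.
Diluent to add = V₂ − V₁ = 553 − 18.2 = 535 mL.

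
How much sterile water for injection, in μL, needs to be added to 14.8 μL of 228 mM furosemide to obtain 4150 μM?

798 μL

4150 μM = 4.15 mM.
V₂ = C₁V₁/C₂ = 228 × 14.8 / 4.15 = 813 μL.
Diluent to add = V₂ − V₁ = 813 − 14.8 = 798 μL.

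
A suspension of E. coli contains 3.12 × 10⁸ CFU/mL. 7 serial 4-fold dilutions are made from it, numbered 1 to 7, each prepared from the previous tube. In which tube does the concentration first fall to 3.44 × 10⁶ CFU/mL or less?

tube 4

Tube n has concentration 3.12 × 10⁸ CFU/mL / 4ⁿ.
Need 4ⁿ ≥ 3.12 × 10⁸ CFU/mL / 3.44 × 10⁶ CFU/mL = 90.7, so n ≥ 3.25.
First such tube: n = 4.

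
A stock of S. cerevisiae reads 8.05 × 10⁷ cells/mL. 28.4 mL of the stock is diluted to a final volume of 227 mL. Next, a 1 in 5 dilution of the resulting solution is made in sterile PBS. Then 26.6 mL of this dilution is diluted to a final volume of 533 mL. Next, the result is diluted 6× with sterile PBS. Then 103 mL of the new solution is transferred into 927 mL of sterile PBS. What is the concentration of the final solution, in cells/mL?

Overall dilution factor = 7.993 × 5 × 20.04 × 6 × 10 = 4.80 × 10⁴.
8.05 × 10⁷ cells/mL / 4.80 × 10⁴ = 1680 cells/mL.

1680 cells/mL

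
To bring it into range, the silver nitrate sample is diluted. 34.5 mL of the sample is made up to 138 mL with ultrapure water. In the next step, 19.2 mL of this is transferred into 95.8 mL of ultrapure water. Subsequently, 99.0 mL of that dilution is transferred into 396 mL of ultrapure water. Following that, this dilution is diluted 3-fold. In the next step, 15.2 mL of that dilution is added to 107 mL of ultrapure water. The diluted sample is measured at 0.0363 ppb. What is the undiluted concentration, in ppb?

Overall dilution factor = 4 × 5.990 × 5 × 3 × 8.039 = 2889.
Original = 0.0363 ppb × 2889 = 105 ppb.

105 ppb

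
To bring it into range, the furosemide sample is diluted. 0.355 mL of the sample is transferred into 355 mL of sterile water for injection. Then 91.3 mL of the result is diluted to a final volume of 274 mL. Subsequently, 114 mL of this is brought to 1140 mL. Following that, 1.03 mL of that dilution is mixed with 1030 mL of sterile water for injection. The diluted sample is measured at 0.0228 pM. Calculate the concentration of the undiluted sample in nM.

Overall dilution factor = 1001 × 3.001 × 10 × 1001 = 3.01 × 10⁷.
Original = 0.0228 pM × 3.01 × 10⁷ = 6.86 × 10⁵ pM = 686 nM.

686 nM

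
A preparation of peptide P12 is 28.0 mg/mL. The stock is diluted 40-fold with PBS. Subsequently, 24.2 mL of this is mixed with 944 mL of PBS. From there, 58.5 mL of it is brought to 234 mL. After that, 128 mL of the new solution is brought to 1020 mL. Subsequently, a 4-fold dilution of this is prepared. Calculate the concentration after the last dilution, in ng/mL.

Overall dilution factor = 40 × 40.01 × 4 × 7.969 × 4 = 2.04 × 10⁵.
28.0 mg/mL / 2.04 × 10⁵ = 1.37 × 10⁻⁴ mg/mL = 137 ng/mL.

137 ng/mL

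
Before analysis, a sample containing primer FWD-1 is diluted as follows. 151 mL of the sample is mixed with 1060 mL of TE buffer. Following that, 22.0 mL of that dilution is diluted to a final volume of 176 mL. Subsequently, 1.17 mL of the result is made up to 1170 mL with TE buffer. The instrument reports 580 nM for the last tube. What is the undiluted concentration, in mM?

37.2 mM

Overall dilution factor = 8.020 × 8 × 1000 = 6.42 × 10⁴.
Original = 580 nM × 6.42 × 10⁴ = 3.72 × 10⁷ nM = 37.2 mM.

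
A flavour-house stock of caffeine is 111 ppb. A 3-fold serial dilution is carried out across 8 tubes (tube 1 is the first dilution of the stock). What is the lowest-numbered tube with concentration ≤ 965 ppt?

tube 5

Tube n has concentration 111 ppb / 3ⁿ.
Need 3ⁿ ≥ 111 ppb / 965 ppt = 115, so n ≥ 4.32.
First such tube: n = 5.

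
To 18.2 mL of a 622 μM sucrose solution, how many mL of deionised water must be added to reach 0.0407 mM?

260 mL

0.0407 mM = 40.7 μM.
V₂ = C₁V₁/C₂ = 622 × 18.2 / 40.7 = 278 mL.
Diluent to add = V₂ − V₁ = 278 − 18.2 = 260 mL.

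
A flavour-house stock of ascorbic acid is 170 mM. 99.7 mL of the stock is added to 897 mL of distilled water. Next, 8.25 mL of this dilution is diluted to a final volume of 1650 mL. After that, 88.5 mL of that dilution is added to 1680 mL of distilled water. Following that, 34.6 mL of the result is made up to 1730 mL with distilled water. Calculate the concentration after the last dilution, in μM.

0.0851 μM

Overall dilution factor = 9.997 × 200 × 19.98 × 50 = 2.00 × 10⁶.
170 mM / 2.00 × 10⁶ = 8.51 × 10⁻⁵ mM = 0.0851 μM.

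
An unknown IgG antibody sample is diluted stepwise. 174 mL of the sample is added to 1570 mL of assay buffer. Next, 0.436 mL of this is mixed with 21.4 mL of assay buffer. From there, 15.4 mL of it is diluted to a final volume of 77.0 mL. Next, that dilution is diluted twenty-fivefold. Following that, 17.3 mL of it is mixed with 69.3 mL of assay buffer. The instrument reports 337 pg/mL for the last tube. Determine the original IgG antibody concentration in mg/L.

106 mg/L

Overall dilution factor = 10.02 × 50.08 × 5 × 25 × 5.006 = 3.14 × 10⁵.
Original = 337 pg/mL × 3.14 × 10⁵ = 1.06 × 10⁸ pg/mL = 106 mg/L.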